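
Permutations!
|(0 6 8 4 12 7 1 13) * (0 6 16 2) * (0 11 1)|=11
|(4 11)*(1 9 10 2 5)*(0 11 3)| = 20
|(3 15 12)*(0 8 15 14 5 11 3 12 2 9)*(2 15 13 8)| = 12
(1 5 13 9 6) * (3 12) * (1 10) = [0, 5, 2, 12, 4, 13, 10, 7, 8, 6, 1, 11, 3, 9] = (1 5 13 9 6 10)(3 12)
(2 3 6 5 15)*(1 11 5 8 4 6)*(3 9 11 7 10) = (1 7 10 3)(2 9 11 5 15)(4 6 8) = [0, 7, 9, 1, 6, 15, 8, 10, 4, 11, 3, 5, 12, 13, 14, 2]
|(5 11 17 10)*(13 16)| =|(5 11 17 10)(13 16)| =4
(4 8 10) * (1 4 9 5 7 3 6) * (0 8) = (0 8 10 9 5 7 3 6 1 4) = [8, 4, 2, 6, 0, 7, 1, 3, 10, 5, 9]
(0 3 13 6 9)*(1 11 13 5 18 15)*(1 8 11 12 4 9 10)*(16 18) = [3, 12, 2, 5, 9, 16, 10, 7, 11, 0, 1, 13, 4, 6, 14, 8, 18, 17, 15] = (0 3 5 16 18 15 8 11 13 6 10 1 12 4 9)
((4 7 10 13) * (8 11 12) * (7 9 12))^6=(4 10 11 12)(7 8 9 13)=[0, 1, 2, 3, 10, 5, 6, 8, 9, 13, 11, 12, 4, 7]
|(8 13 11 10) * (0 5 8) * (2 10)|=|(0 5 8 13 11 2 10)|=7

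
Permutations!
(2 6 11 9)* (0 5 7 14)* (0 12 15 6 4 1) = (0 5 7 14 12 15 6 11 9 2 4 1) = [5, 0, 4, 3, 1, 7, 11, 14, 8, 2, 10, 9, 15, 13, 12, 6]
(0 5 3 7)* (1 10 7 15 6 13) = (0 5 3 15 6 13 1 10 7) = [5, 10, 2, 15, 4, 3, 13, 0, 8, 9, 7, 11, 12, 1, 14, 6]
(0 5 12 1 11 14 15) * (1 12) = (0 5 1 11 14 15) = [5, 11, 2, 3, 4, 1, 6, 7, 8, 9, 10, 14, 12, 13, 15, 0]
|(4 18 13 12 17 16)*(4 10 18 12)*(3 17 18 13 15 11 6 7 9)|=13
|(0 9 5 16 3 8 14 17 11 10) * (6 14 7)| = 12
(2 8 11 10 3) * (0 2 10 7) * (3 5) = (0 2 8 11 7)(3 10 5) = [2, 1, 8, 10, 4, 3, 6, 0, 11, 9, 5, 7]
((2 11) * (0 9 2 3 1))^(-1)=[1, 3, 9, 11, 4, 5, 6, 7, 8, 0, 10, 2]=(0 1 3 11 2 9)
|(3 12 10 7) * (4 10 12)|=|(12)(3 4 10 7)|=4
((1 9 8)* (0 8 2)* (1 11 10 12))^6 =[9, 10, 1, 3, 4, 5, 6, 7, 2, 12, 8, 0, 11] =(0 9 12 11)(1 10 8 2)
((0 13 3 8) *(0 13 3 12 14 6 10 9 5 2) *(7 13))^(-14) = [5, 1, 9, 2, 4, 10, 12, 3, 0, 6, 14, 11, 7, 8, 13] = (0 5 10 14 13 8)(2 9 6 12 7 3)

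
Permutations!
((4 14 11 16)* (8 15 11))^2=(4 8 11)(14 15 16)=[0, 1, 2, 3, 8, 5, 6, 7, 11, 9, 10, 4, 12, 13, 15, 16, 14]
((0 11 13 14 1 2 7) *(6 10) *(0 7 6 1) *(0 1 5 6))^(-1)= (0 2 1 14 13 11)(5 10 6)= [2, 14, 1, 3, 4, 10, 5, 7, 8, 9, 6, 0, 12, 11, 13]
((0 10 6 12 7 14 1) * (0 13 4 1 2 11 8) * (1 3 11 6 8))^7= (0 10 8)(1 4 11 13 3)(2 12 14 6 7)= [10, 4, 12, 1, 11, 5, 7, 2, 0, 9, 8, 13, 14, 3, 6]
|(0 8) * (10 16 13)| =|(0 8)(10 16 13)| =6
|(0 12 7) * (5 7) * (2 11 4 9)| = |(0 12 5 7)(2 11 4 9)| = 4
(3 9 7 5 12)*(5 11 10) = (3 9 7 11 10 5 12) = [0, 1, 2, 9, 4, 12, 6, 11, 8, 7, 5, 10, 3]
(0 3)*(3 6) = [6, 1, 2, 0, 4, 5, 3] = (0 6 3)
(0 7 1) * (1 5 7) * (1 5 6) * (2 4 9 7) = (0 5 2 4 9 7 6 1) = [5, 0, 4, 3, 9, 2, 1, 6, 8, 7]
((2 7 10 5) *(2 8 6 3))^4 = (2 8 7 6 10 3 5) = [0, 1, 8, 5, 4, 2, 10, 6, 7, 9, 3]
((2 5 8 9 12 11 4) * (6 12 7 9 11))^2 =(12)(2 8 4 5 11) =[0, 1, 8, 3, 5, 11, 6, 7, 4, 9, 10, 2, 12]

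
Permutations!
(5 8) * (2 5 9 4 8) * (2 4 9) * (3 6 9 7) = (2 5 4 8)(3 6 9 7) = [0, 1, 5, 6, 8, 4, 9, 3, 2, 7]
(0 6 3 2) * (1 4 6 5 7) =(0 5 7 1 4 6 3 2) =[5, 4, 0, 2, 6, 7, 3, 1]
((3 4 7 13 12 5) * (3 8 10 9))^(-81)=(13)=[0, 1, 2, 3, 4, 5, 6, 7, 8, 9, 10, 11, 12, 13]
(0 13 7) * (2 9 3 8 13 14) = [14, 1, 9, 8, 4, 5, 6, 0, 13, 3, 10, 11, 12, 7, 2] = (0 14 2 9 3 8 13 7)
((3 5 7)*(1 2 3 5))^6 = [0, 1, 2, 3, 4, 5, 6, 7] = (7)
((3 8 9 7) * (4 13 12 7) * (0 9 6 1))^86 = (0 3 4 6 12)(1 7 9 8 13) = [3, 7, 2, 4, 6, 5, 12, 9, 13, 8, 10, 11, 0, 1]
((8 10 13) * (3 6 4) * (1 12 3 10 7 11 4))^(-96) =(13) =[0, 1, 2, 3, 4, 5, 6, 7, 8, 9, 10, 11, 12, 13]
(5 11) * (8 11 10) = [0, 1, 2, 3, 4, 10, 6, 7, 11, 9, 8, 5] = (5 10 8 11)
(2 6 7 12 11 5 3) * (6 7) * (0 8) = (0 8)(2 7 12 11 5 3) = [8, 1, 7, 2, 4, 3, 6, 12, 0, 9, 10, 5, 11]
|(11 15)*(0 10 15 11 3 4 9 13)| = 7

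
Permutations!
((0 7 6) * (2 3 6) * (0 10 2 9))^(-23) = [7, 1, 3, 6, 4, 5, 10, 9, 8, 0, 2] = (0 7 9)(2 3 6 10)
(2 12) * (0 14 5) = [14, 1, 12, 3, 4, 0, 6, 7, 8, 9, 10, 11, 2, 13, 5] = (0 14 5)(2 12)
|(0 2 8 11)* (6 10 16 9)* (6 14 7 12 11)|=|(0 2 8 6 10 16 9 14 7 12 11)|=11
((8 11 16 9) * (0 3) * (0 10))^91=[3, 1, 2, 10, 4, 5, 6, 7, 9, 16, 0, 8, 12, 13, 14, 15, 11]=(0 3 10)(8 9 16 11)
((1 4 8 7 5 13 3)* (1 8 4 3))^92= (1 8 5)(3 7 13)= [0, 8, 2, 7, 4, 1, 6, 13, 5, 9, 10, 11, 12, 3]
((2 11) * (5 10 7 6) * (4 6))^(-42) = [0, 1, 2, 3, 10, 4, 7, 5, 8, 9, 6, 11] = (11)(4 10 6 7 5)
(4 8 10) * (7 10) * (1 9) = (1 9)(4 8 7 10) = [0, 9, 2, 3, 8, 5, 6, 10, 7, 1, 4]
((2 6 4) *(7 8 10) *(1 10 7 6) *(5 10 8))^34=(1 7 10 4)(2 8 5 6)=[0, 7, 8, 3, 1, 6, 2, 10, 5, 9, 4]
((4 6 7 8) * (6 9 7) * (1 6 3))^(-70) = (1 3 6)(4 7)(8 9) = [0, 3, 2, 6, 7, 5, 1, 4, 9, 8]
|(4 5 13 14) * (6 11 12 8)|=4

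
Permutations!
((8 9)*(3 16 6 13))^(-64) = (16) = [0, 1, 2, 3, 4, 5, 6, 7, 8, 9, 10, 11, 12, 13, 14, 15, 16]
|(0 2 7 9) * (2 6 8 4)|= 7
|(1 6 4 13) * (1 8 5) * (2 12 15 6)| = |(1 2 12 15 6 4 13 8 5)| = 9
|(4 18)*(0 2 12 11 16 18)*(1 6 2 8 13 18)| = 30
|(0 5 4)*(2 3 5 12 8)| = |(0 12 8 2 3 5 4)| = 7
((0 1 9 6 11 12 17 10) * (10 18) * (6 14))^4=[6, 11, 2, 3, 4, 5, 18, 7, 8, 12, 14, 10, 0, 13, 17, 15, 16, 1, 9]=(0 6 18 9 12)(1 11 10 14 17)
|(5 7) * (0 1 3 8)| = |(0 1 3 8)(5 7)| = 4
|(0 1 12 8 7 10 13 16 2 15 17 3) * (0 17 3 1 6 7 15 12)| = |(0 6 7 10 13 16 2 12 8 15 3 17 1)| = 13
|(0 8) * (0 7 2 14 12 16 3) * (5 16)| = 9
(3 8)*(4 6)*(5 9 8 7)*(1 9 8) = (1 9)(3 7 5 8)(4 6) = [0, 9, 2, 7, 6, 8, 4, 5, 3, 1]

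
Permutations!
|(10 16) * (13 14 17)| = |(10 16)(13 14 17)| = 6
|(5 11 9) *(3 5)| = 4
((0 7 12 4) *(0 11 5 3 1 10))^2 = (0 12 11 3 10 7 4 5 1) = [12, 0, 2, 10, 5, 1, 6, 4, 8, 9, 7, 3, 11]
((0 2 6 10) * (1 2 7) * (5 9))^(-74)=(0 6 1)(2 7 10)=[6, 0, 7, 3, 4, 5, 1, 10, 8, 9, 2]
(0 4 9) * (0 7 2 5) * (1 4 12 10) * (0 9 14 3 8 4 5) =(0 12 10 1 5 9 7 2)(3 8 4 14) =[12, 5, 0, 8, 14, 9, 6, 2, 4, 7, 1, 11, 10, 13, 3]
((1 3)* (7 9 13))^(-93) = [0, 3, 2, 1, 4, 5, 6, 7, 8, 9, 10, 11, 12, 13] = (13)(1 3)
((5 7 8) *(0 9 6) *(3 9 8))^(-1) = (0 6 9 3 7 5 8) = [6, 1, 2, 7, 4, 8, 9, 5, 0, 3]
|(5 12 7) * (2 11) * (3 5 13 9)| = 6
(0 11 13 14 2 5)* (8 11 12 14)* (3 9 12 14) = (0 14 2 5)(3 9 12)(8 11 13) = [14, 1, 5, 9, 4, 0, 6, 7, 11, 12, 10, 13, 3, 8, 2]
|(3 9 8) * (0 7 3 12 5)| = 7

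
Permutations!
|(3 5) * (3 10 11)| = 4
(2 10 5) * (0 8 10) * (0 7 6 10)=(0 8)(2 7 6 10 5)=[8, 1, 7, 3, 4, 2, 10, 6, 0, 9, 5]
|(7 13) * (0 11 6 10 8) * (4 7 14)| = 20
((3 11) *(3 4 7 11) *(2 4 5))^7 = [0, 1, 7, 3, 11, 4, 6, 5, 8, 9, 10, 2] = (2 7 5 4 11)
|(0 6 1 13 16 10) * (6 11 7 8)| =9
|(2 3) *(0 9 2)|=4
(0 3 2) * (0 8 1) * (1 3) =(0 1)(2 8 3) =[1, 0, 8, 2, 4, 5, 6, 7, 3]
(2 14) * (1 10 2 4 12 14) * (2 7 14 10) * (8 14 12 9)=[0, 2, 1, 3, 9, 5, 6, 12, 14, 8, 7, 11, 10, 13, 4]=(1 2)(4 9 8 14)(7 12 10)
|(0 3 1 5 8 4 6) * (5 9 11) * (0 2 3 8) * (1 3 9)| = |(0 8 4 6 2 9 11 5)| = 8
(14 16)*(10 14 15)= (10 14 16 15)= [0, 1, 2, 3, 4, 5, 6, 7, 8, 9, 14, 11, 12, 13, 16, 10, 15]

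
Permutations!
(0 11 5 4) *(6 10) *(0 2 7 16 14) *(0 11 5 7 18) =(0 5 4 2 18)(6 10)(7 16 14 11) =[5, 1, 18, 3, 2, 4, 10, 16, 8, 9, 6, 7, 12, 13, 11, 15, 14, 17, 0]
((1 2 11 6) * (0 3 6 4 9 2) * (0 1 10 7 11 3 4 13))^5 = [6, 1, 11, 13, 10, 5, 0, 9, 8, 7, 4, 2, 12, 3] = (0 6)(2 11)(3 13)(4 10)(7 9)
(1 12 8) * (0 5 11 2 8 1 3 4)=(0 5 11 2 8 3 4)(1 12)=[5, 12, 8, 4, 0, 11, 6, 7, 3, 9, 10, 2, 1]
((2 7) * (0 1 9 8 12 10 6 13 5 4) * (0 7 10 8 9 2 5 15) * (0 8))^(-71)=[1, 2, 10, 3, 7, 4, 13, 5, 12, 9, 6, 11, 0, 15, 14, 8]=(0 1 2 10 6 13 15 8 12)(4 7 5)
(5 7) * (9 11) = (5 7)(9 11) = [0, 1, 2, 3, 4, 7, 6, 5, 8, 11, 10, 9]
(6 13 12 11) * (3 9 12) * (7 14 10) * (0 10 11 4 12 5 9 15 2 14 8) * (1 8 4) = (0 10 7 4 12 1 8)(2 14 11 6 13 3 15)(5 9) = [10, 8, 14, 15, 12, 9, 13, 4, 0, 5, 7, 6, 1, 3, 11, 2]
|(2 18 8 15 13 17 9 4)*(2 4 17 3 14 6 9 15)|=21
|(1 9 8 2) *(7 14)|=|(1 9 8 2)(7 14)|=4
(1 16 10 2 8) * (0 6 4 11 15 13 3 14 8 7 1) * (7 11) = (0 6 4 7 1 16 10 2 11 15 13 3 14 8) = [6, 16, 11, 14, 7, 5, 4, 1, 0, 9, 2, 15, 12, 3, 8, 13, 10]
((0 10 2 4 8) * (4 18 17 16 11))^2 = [2, 1, 17, 3, 0, 5, 6, 7, 10, 9, 18, 8, 12, 13, 14, 15, 4, 11, 16] = (0 2 17 11 8 10 18 16 4)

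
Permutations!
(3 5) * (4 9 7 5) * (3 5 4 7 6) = [0, 1, 2, 7, 9, 5, 3, 4, 8, 6] = (3 7 4 9 6)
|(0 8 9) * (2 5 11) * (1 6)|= 6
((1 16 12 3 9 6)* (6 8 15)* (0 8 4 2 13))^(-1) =(0 13 2 4 9 3 12 16 1 6 15 8) =[13, 6, 4, 12, 9, 5, 15, 7, 0, 3, 10, 11, 16, 2, 14, 8, 1]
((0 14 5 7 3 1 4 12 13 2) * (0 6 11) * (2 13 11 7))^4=[6, 0, 1, 11, 14, 3, 4, 12, 8, 9, 10, 2, 5, 13, 7]=(0 6 4 14 7 12 5 3 11 2 1)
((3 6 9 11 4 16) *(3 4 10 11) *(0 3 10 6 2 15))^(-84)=(16)=[0, 1, 2, 3, 4, 5, 6, 7, 8, 9, 10, 11, 12, 13, 14, 15, 16]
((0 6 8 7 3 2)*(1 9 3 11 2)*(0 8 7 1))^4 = [2, 6, 3, 11, 4, 5, 8, 1, 0, 7, 10, 9] = (0 2 3 11 9 7 1 6 8)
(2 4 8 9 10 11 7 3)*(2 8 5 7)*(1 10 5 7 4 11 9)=(1 10 9 5 4 7 3 8)(2 11)=[0, 10, 11, 8, 7, 4, 6, 3, 1, 5, 9, 2]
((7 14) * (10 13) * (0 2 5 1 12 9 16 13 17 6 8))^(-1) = (0 8 6 17 10 13 16 9 12 1 5 2)(7 14) = [8, 5, 0, 3, 4, 2, 17, 14, 6, 12, 13, 11, 1, 16, 7, 15, 9, 10]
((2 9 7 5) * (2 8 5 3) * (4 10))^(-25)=[0, 1, 3, 7, 10, 8, 6, 9, 5, 2, 4]=(2 3 7 9)(4 10)(5 8)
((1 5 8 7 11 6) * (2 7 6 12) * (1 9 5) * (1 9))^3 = (1 8 9 6 5)(2 12 11 7) = [0, 8, 12, 3, 4, 1, 5, 2, 9, 6, 10, 7, 11]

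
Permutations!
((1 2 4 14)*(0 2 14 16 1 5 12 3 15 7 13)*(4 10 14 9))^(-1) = (0 13 7 15 3 12 5 14 10 2)(1 16 4 9) = [13, 16, 0, 12, 9, 14, 6, 15, 8, 1, 2, 11, 5, 7, 10, 3, 4]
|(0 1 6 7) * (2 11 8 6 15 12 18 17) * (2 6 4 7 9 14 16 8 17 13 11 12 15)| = 15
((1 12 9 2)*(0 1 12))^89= [1, 0, 9, 3, 4, 5, 6, 7, 8, 12, 10, 11, 2]= (0 1)(2 9 12)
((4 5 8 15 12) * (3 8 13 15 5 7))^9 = (3 8 5 13 15 12 4 7) = [0, 1, 2, 8, 7, 13, 6, 3, 5, 9, 10, 11, 4, 15, 14, 12]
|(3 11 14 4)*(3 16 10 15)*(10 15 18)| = |(3 11 14 4 16 15)(10 18)| = 6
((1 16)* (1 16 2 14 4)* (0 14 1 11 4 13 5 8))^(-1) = (16)(0 8 5 13 14)(1 2)(4 11) = [8, 2, 1, 3, 11, 13, 6, 7, 5, 9, 10, 4, 12, 14, 0, 15, 16]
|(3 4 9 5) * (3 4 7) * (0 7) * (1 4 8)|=15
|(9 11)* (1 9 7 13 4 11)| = |(1 9)(4 11 7 13)| = 4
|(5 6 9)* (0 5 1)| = 5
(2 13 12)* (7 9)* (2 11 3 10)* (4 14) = (2 13 12 11 3 10)(4 14)(7 9) = [0, 1, 13, 10, 14, 5, 6, 9, 8, 7, 2, 3, 11, 12, 4]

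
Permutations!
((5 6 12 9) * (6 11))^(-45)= (12)= [0, 1, 2, 3, 4, 5, 6, 7, 8, 9, 10, 11, 12]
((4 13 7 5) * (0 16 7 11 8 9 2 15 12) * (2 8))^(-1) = (0 12 15 2 11 13 4 5 7 16)(8 9) = [12, 1, 11, 3, 5, 7, 6, 16, 9, 8, 10, 13, 15, 4, 14, 2, 0]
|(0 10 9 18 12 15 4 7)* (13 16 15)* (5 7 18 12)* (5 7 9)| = 11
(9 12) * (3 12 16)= (3 12 9 16)= [0, 1, 2, 12, 4, 5, 6, 7, 8, 16, 10, 11, 9, 13, 14, 15, 3]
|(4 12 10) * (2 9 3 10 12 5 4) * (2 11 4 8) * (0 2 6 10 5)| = 10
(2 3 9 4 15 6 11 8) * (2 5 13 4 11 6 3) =(3 9 11 8 5 13 4 15) =[0, 1, 2, 9, 15, 13, 6, 7, 5, 11, 10, 8, 12, 4, 14, 3]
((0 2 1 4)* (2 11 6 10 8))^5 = [2, 10, 6, 3, 8, 5, 4, 7, 11, 9, 0, 1] = (0 2 6 4 8 11 1 10)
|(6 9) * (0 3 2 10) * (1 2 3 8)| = 10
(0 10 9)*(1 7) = (0 10 9)(1 7) = [10, 7, 2, 3, 4, 5, 6, 1, 8, 0, 9]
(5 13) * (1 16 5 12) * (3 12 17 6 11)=[0, 16, 2, 12, 4, 13, 11, 7, 8, 9, 10, 3, 1, 17, 14, 15, 5, 6]=(1 16 5 13 17 6 11 3 12)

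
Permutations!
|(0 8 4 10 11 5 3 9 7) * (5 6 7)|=21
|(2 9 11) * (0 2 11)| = 3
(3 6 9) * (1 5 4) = (1 5 4)(3 6 9) = [0, 5, 2, 6, 1, 4, 9, 7, 8, 3]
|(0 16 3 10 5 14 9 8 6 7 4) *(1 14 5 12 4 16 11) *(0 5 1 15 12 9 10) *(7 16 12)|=|(0 11 15 7 12 4 5 1 14 10 9 8 6 16 3)|=15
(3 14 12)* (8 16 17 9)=(3 14 12)(8 16 17 9)=[0, 1, 2, 14, 4, 5, 6, 7, 16, 8, 10, 11, 3, 13, 12, 15, 17, 9]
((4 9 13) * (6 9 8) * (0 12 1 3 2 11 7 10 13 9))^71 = (0 6 8 4 13 10 7 11 2 3 1 12) = [6, 12, 3, 1, 13, 5, 8, 11, 4, 9, 7, 2, 0, 10]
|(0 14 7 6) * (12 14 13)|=6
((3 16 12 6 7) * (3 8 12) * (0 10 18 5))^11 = [5, 1, 2, 16, 4, 18, 12, 6, 7, 9, 0, 11, 8, 13, 14, 15, 3, 17, 10] = (0 5 18 10)(3 16)(6 12 8 7)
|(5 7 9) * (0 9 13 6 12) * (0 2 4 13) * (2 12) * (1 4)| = |(0 9 5 7)(1 4 13 6 2)| = 20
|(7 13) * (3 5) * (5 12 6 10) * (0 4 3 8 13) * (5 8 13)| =|(0 4 3 12 6 10 8 5 13 7)| =10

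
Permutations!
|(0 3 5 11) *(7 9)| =4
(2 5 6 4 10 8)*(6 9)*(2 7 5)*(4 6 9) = [0, 1, 2, 3, 10, 4, 6, 5, 7, 9, 8] = (4 10 8 7 5)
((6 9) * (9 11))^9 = [0, 1, 2, 3, 4, 5, 6, 7, 8, 9, 10, 11] = (11)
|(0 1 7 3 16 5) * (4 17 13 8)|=12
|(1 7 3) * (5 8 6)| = 3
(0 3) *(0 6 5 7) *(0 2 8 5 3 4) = (0 4)(2 8 5 7)(3 6) = [4, 1, 8, 6, 0, 7, 3, 2, 5]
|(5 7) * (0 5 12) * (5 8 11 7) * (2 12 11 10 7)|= |(0 8 10 7 11 2 12)|= 7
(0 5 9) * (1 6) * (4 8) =[5, 6, 2, 3, 8, 9, 1, 7, 4, 0] =(0 5 9)(1 6)(4 8)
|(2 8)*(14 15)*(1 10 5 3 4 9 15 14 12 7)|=|(1 10 5 3 4 9 15 12 7)(2 8)|=18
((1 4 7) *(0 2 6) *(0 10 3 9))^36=(10)=[0, 1, 2, 3, 4, 5, 6, 7, 8, 9, 10]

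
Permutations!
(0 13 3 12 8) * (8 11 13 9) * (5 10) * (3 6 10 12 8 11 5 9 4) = [4, 1, 2, 8, 3, 12, 10, 7, 0, 11, 9, 13, 5, 6] = (0 4 3 8)(5 12)(6 10 9 11 13)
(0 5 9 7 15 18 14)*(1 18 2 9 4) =(0 5 4 1 18 14)(2 9 7 15) =[5, 18, 9, 3, 1, 4, 6, 15, 8, 7, 10, 11, 12, 13, 0, 2, 16, 17, 14]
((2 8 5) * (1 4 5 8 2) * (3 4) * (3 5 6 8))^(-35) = [0, 5, 2, 4, 6, 1, 8, 7, 3] = (1 5)(3 4 6 8)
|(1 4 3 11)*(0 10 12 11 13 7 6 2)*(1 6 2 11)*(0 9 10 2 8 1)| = 30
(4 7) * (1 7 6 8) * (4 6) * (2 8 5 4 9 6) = (1 7 2 8)(4 9 6 5) = [0, 7, 8, 3, 9, 4, 5, 2, 1, 6]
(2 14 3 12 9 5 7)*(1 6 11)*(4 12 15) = (1 6 11)(2 14 3 15 4 12 9 5 7) = [0, 6, 14, 15, 12, 7, 11, 2, 8, 5, 10, 1, 9, 13, 3, 4]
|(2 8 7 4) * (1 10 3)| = 12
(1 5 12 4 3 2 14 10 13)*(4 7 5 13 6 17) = (1 13)(2 14 10 6 17 4 3)(5 12 7) = [0, 13, 14, 2, 3, 12, 17, 5, 8, 9, 6, 11, 7, 1, 10, 15, 16, 4]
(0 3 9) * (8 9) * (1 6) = (0 3 8 9)(1 6) = [3, 6, 2, 8, 4, 5, 1, 7, 9, 0]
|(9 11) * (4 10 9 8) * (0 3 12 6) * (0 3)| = 15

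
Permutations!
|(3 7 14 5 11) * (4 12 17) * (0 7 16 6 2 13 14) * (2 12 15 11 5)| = 24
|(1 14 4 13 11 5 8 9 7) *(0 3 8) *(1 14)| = 10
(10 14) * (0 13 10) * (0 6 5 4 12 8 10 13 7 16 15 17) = (0 7 16 15 17)(4 12 8 10 14 6 5) = [7, 1, 2, 3, 12, 4, 5, 16, 10, 9, 14, 11, 8, 13, 6, 17, 15, 0]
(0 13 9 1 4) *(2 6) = (0 13 9 1 4)(2 6) = [13, 4, 6, 3, 0, 5, 2, 7, 8, 1, 10, 11, 12, 9]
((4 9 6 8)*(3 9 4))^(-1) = (3 8 6 9) = [0, 1, 2, 8, 4, 5, 9, 7, 6, 3]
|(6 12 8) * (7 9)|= |(6 12 8)(7 9)|= 6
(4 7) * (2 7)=[0, 1, 7, 3, 2, 5, 6, 4]=(2 7 4)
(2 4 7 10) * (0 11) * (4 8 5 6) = (0 11)(2 8 5 6 4 7 10) = [11, 1, 8, 3, 7, 6, 4, 10, 5, 9, 2, 0]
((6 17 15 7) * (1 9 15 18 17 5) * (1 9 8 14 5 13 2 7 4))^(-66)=(18)(1 9 8 15 14 4 5)(2 6)(7 13)=[0, 9, 6, 3, 5, 1, 2, 13, 15, 8, 10, 11, 12, 7, 4, 14, 16, 17, 18]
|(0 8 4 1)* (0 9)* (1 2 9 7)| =|(0 8 4 2 9)(1 7)| =10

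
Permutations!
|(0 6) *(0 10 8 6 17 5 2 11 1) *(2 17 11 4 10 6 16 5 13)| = |(0 11 1)(2 4 10 8 16 5 17 13)| = 24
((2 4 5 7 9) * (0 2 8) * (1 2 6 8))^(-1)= (0 8 6)(1 9 7 5 4 2)= [8, 9, 1, 3, 2, 4, 0, 5, 6, 7]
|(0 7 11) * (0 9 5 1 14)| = 7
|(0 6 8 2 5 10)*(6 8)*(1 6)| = |(0 8 2 5 10)(1 6)| = 10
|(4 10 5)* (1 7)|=6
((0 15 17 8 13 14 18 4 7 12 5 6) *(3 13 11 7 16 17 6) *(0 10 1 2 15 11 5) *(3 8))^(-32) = (1 6 2 10 15)(3 18 17 14 16 13 4) = [0, 6, 10, 18, 3, 5, 2, 7, 8, 9, 15, 11, 12, 4, 16, 1, 13, 14, 17]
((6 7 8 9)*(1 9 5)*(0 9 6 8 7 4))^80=[5, 0, 2, 3, 8, 4, 9, 7, 6, 1]=(0 5 4 8 6 9 1)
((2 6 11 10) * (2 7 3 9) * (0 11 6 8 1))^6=[2, 9, 7, 11, 4, 5, 6, 0, 3, 10, 1, 8]=(0 2 7)(1 9 10)(3 11 8)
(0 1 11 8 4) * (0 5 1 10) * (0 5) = (0 10 5 1 11 8 4) = [10, 11, 2, 3, 0, 1, 6, 7, 4, 9, 5, 8]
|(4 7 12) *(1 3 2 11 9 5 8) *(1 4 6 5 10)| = 6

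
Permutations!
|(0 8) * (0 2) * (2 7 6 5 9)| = |(0 8 7 6 5 9 2)| = 7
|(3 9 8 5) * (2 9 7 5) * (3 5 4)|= 3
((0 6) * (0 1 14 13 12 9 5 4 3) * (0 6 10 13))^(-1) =(0 14 1 6 3 4 5 9 12 13 10) =[14, 6, 2, 4, 5, 9, 3, 7, 8, 12, 0, 11, 13, 10, 1]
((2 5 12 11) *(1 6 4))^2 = [0, 4, 12, 3, 6, 11, 1, 7, 8, 9, 10, 5, 2] = (1 4 6)(2 12)(5 11)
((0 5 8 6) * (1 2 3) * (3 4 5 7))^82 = (0 7 3 1 2 4 5 8 6) = [7, 2, 4, 1, 5, 8, 0, 3, 6]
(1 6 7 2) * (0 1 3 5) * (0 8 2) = (0 1 6 7)(2 3 5 8) = [1, 6, 3, 5, 4, 8, 7, 0, 2]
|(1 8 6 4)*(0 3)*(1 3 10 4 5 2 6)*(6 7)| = |(0 10 4 3)(1 8)(2 7 6 5)| = 4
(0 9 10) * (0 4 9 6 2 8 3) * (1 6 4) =(0 4 9 10 1 6 2 8 3) =[4, 6, 8, 0, 9, 5, 2, 7, 3, 10, 1]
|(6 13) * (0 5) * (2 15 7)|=6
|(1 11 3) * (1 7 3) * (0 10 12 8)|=4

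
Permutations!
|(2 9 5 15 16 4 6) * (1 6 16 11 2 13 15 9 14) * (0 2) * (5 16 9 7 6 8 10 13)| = 9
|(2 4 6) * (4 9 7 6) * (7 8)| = 5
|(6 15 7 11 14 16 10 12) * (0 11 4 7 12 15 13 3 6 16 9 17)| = |(0 11 14 9 17)(3 6 13)(4 7)(10 15 12 16)| = 60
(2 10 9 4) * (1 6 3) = (1 6 3)(2 10 9 4) = [0, 6, 10, 1, 2, 5, 3, 7, 8, 4, 9]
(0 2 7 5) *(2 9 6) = (0 9 6 2 7 5) = [9, 1, 7, 3, 4, 0, 2, 5, 8, 6]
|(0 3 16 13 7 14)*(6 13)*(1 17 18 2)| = 28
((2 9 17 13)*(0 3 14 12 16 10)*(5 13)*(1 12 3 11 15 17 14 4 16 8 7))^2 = (0 15 5 2 14 4 10 11 17 13 9 3 16)(1 8)(7 12) = [15, 8, 14, 16, 10, 2, 6, 12, 1, 3, 11, 17, 7, 9, 4, 5, 0, 13]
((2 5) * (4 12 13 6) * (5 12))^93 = (2 6)(4 12)(5 13) = [0, 1, 6, 3, 12, 13, 2, 7, 8, 9, 10, 11, 4, 5]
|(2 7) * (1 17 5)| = 6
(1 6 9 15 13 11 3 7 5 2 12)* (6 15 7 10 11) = (1 15 13 6 9 7 5 2 12)(3 10 11) = [0, 15, 12, 10, 4, 2, 9, 5, 8, 7, 11, 3, 1, 6, 14, 13]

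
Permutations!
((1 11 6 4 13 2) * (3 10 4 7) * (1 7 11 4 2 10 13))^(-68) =(2 3 10 7 13) =[0, 1, 3, 10, 4, 5, 6, 13, 8, 9, 7, 11, 12, 2]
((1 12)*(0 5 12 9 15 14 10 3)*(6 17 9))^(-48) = (0 15 1 3 9 12 10 17 5 14 6) = [15, 3, 2, 9, 4, 14, 0, 7, 8, 12, 17, 11, 10, 13, 6, 1, 16, 5]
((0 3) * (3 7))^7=(0 7 3)=[7, 1, 2, 0, 4, 5, 6, 3]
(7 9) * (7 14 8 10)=(7 9 14 8 10)=[0, 1, 2, 3, 4, 5, 6, 9, 10, 14, 7, 11, 12, 13, 8]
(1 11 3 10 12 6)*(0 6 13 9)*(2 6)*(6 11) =(0 2 11 3 10 12 13 9)(1 6) =[2, 6, 11, 10, 4, 5, 1, 7, 8, 0, 12, 3, 13, 9]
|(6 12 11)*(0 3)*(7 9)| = |(0 3)(6 12 11)(7 9)| = 6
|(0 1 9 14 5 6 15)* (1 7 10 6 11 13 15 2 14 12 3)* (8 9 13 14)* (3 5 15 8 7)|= 44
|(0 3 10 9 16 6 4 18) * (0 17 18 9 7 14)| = 20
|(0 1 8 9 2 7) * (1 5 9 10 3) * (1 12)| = |(0 5 9 2 7)(1 8 10 3 12)| = 5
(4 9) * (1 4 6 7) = (1 4 9 6 7) = [0, 4, 2, 3, 9, 5, 7, 1, 8, 6]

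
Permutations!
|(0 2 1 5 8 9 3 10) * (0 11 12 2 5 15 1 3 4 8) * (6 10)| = |(0 5)(1 15)(2 3 6 10 11 12)(4 8 9)| = 6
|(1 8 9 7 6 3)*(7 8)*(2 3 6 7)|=|(1 2 3)(8 9)|=6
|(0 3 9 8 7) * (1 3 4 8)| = |(0 4 8 7)(1 3 9)| = 12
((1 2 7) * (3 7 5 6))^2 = (1 5 3)(2 6 7) = [0, 5, 6, 1, 4, 3, 7, 2]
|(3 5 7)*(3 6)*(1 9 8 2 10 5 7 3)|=|(1 9 8 2 10 5 3 7 6)|=9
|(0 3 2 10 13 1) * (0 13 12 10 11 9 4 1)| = |(0 3 2 11 9 4 1 13)(10 12)| = 8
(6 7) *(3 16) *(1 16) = [0, 16, 2, 1, 4, 5, 7, 6, 8, 9, 10, 11, 12, 13, 14, 15, 3] = (1 16 3)(6 7)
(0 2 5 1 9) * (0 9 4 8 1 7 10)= (0 2 5 7 10)(1 4 8)= [2, 4, 5, 3, 8, 7, 6, 10, 1, 9, 0]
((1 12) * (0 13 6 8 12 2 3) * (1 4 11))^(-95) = [4, 6, 8, 12, 0, 5, 1, 7, 2, 9, 10, 13, 3, 11] = (0 4)(1 6)(2 8)(3 12)(11 13)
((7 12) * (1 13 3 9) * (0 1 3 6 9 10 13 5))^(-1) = [5, 0, 2, 9, 4, 1, 13, 12, 8, 6, 3, 11, 7, 10] = (0 5 1)(3 9 6 13 10)(7 12)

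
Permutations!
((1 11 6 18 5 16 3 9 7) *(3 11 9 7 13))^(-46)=(1 7 3 13 9)(5 18 6 11 16)=[0, 7, 2, 13, 4, 18, 11, 3, 8, 1, 10, 16, 12, 9, 14, 15, 5, 17, 6]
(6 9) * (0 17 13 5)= (0 17 13 5)(6 9)= [17, 1, 2, 3, 4, 0, 9, 7, 8, 6, 10, 11, 12, 5, 14, 15, 16, 13]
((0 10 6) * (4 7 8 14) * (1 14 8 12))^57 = (1 4 12 14 7) = [0, 4, 2, 3, 12, 5, 6, 1, 8, 9, 10, 11, 14, 13, 7]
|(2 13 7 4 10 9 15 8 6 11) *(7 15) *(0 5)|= |(0 5)(2 13 15 8 6 11)(4 10 9 7)|= 12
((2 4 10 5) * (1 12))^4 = (12) = [0, 1, 2, 3, 4, 5, 6, 7, 8, 9, 10, 11, 12]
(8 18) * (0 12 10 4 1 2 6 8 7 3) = (0 12 10 4 1 2 6 8 18 7 3) = [12, 2, 6, 0, 1, 5, 8, 3, 18, 9, 4, 11, 10, 13, 14, 15, 16, 17, 7]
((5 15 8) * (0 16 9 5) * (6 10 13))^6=(16)=[0, 1, 2, 3, 4, 5, 6, 7, 8, 9, 10, 11, 12, 13, 14, 15, 16]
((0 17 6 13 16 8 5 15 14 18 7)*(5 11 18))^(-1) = (0 7 18 11 8 16 13 6 17)(5 14 15) = [7, 1, 2, 3, 4, 14, 17, 18, 16, 9, 10, 8, 12, 6, 15, 5, 13, 0, 11]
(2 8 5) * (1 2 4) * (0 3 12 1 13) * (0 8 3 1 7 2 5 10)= (0 1 5 4 13 8 10)(2 3 12 7)= [1, 5, 3, 12, 13, 4, 6, 2, 10, 9, 0, 11, 7, 8]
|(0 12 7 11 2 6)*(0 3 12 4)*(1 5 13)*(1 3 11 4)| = 24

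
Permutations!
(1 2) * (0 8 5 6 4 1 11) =(0 8 5 6 4 1 2 11) =[8, 2, 11, 3, 1, 6, 4, 7, 5, 9, 10, 0]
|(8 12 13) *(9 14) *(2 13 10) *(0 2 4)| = |(0 2 13 8 12 10 4)(9 14)| = 14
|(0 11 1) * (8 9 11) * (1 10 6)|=7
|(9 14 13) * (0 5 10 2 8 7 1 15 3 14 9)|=11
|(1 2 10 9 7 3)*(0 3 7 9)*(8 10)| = |(0 3 1 2 8 10)| = 6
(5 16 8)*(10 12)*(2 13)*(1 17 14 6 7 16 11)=(1 17 14 6 7 16 8 5 11)(2 13)(10 12)=[0, 17, 13, 3, 4, 11, 7, 16, 5, 9, 12, 1, 10, 2, 6, 15, 8, 14]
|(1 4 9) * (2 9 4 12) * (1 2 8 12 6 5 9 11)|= 6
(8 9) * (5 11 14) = (5 11 14)(8 9) = [0, 1, 2, 3, 4, 11, 6, 7, 9, 8, 10, 14, 12, 13, 5]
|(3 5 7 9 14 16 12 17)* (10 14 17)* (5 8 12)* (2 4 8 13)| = 13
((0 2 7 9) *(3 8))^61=(0 2 7 9)(3 8)=[2, 1, 7, 8, 4, 5, 6, 9, 3, 0]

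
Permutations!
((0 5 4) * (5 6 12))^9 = (0 4 5 12 6) = [4, 1, 2, 3, 5, 12, 0, 7, 8, 9, 10, 11, 6]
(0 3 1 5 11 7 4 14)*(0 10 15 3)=(1 5 11 7 4 14 10 15 3)=[0, 5, 2, 1, 14, 11, 6, 4, 8, 9, 15, 7, 12, 13, 10, 3]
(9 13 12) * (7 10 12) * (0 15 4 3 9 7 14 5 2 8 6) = [15, 1, 8, 9, 3, 2, 0, 10, 6, 13, 12, 11, 7, 14, 5, 4] = (0 15 4 3 9 13 14 5 2 8 6)(7 10 12)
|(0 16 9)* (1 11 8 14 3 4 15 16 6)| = 11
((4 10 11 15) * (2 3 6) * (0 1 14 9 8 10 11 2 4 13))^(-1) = (0 13 15 11 4 6 3 2 10 8 9 14 1) = [13, 0, 10, 2, 6, 5, 3, 7, 9, 14, 8, 4, 12, 15, 1, 11]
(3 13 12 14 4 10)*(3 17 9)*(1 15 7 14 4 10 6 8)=[0, 15, 2, 13, 6, 5, 8, 14, 1, 3, 17, 11, 4, 12, 10, 7, 16, 9]=(1 15 7 14 10 17 9 3 13 12 4 6 8)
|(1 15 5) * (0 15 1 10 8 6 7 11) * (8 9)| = |(0 15 5 10 9 8 6 7 11)| = 9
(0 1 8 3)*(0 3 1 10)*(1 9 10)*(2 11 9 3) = (0 1 8 3 2 11 9 10) = [1, 8, 11, 2, 4, 5, 6, 7, 3, 10, 0, 9]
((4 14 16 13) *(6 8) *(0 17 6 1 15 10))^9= [6, 10, 2, 3, 14, 5, 1, 7, 15, 9, 17, 11, 12, 4, 16, 0, 13, 8]= (0 6 1 10 17 8 15)(4 14 16 13)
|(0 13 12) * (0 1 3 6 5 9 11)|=9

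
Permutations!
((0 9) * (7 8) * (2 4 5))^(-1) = [9, 1, 5, 3, 2, 4, 6, 8, 7, 0] = (0 9)(2 5 4)(7 8)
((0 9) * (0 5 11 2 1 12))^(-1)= (0 12 1 2 11 5 9)= [12, 2, 11, 3, 4, 9, 6, 7, 8, 0, 10, 5, 1]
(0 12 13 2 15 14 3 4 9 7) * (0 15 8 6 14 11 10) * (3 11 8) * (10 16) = [12, 1, 3, 4, 9, 5, 14, 15, 6, 7, 0, 16, 13, 2, 11, 8, 10] = (0 12 13 2 3 4 9 7 15 8 6 14 11 16 10)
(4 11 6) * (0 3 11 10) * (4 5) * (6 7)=(0 3 11 7 6 5 4 10)=[3, 1, 2, 11, 10, 4, 5, 6, 8, 9, 0, 7]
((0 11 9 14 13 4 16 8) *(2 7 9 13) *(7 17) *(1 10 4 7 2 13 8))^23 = (0 8 11)(1 16 4 10)(2 17)(7 13 14 9) = [8, 16, 17, 3, 10, 5, 6, 13, 11, 7, 1, 0, 12, 14, 9, 15, 4, 2]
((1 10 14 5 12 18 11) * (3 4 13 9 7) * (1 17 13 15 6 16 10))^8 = [0, 1, 2, 12, 18, 3, 17, 5, 8, 14, 9, 6, 4, 10, 7, 11, 13, 16, 15] = (3 12 4 18 15 11 6 17 16 13 10 9 14 7 5)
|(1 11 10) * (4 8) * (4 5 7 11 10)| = 10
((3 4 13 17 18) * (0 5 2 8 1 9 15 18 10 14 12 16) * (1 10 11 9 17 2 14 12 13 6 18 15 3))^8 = (18)(0 16 12 10 8 2 13 14 5) = [16, 1, 13, 3, 4, 0, 6, 7, 2, 9, 8, 11, 10, 14, 5, 15, 12, 17, 18]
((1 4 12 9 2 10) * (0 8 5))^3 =(1 9)(2 4)(10 12) =[0, 9, 4, 3, 2, 5, 6, 7, 8, 1, 12, 11, 10]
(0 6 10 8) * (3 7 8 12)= (0 6 10 12 3 7 8)= [6, 1, 2, 7, 4, 5, 10, 8, 0, 9, 12, 11, 3]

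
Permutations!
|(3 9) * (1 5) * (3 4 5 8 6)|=|(1 8 6 3 9 4 5)|=7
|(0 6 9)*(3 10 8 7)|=12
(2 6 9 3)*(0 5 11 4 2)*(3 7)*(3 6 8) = (0 5 11 4 2 8 3)(6 9 7) = [5, 1, 8, 0, 2, 11, 9, 6, 3, 7, 10, 4]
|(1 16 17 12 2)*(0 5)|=10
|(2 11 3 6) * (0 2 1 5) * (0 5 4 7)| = |(0 2 11 3 6 1 4 7)| = 8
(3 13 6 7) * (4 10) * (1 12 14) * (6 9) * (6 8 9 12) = (1 6 7 3 13 12 14)(4 10)(8 9) = [0, 6, 2, 13, 10, 5, 7, 3, 9, 8, 4, 11, 14, 12, 1]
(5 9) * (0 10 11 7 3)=(0 10 11 7 3)(5 9)=[10, 1, 2, 0, 4, 9, 6, 3, 8, 5, 11, 7]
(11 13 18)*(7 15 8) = (7 15 8)(11 13 18) = [0, 1, 2, 3, 4, 5, 6, 15, 7, 9, 10, 13, 12, 18, 14, 8, 16, 17, 11]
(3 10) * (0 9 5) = (0 9 5)(3 10) = [9, 1, 2, 10, 4, 0, 6, 7, 8, 5, 3]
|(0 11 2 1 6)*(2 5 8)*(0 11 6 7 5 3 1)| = 9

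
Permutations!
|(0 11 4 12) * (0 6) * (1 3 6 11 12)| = 7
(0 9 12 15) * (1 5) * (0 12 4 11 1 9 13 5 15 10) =(0 13 5 9 4 11 1 15 12 10) =[13, 15, 2, 3, 11, 9, 6, 7, 8, 4, 0, 1, 10, 5, 14, 12]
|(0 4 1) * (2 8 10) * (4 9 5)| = |(0 9 5 4 1)(2 8 10)| = 15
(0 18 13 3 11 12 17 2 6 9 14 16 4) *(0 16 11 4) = (0 18 13 3 4 16)(2 6 9 14 11 12 17) = [18, 1, 6, 4, 16, 5, 9, 7, 8, 14, 10, 12, 17, 3, 11, 15, 0, 2, 13]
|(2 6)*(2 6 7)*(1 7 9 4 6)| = |(1 7 2 9 4 6)| = 6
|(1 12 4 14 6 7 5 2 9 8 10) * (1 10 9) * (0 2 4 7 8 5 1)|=|(0 2)(1 12 7)(4 14 6 8 9 5)|=6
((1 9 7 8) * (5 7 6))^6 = (9) = [0, 1, 2, 3, 4, 5, 6, 7, 8, 9]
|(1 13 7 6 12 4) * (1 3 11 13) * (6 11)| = 12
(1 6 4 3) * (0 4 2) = (0 4 3 1 6 2) = [4, 6, 0, 1, 3, 5, 2]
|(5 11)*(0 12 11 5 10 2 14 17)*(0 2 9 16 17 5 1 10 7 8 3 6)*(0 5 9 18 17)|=16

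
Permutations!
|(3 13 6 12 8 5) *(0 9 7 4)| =|(0 9 7 4)(3 13 6 12 8 5)| =12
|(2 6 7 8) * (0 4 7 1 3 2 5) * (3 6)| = 10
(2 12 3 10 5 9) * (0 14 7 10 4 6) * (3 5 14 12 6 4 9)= (0 12 5 3 9 2 6)(7 10 14)= [12, 1, 6, 9, 4, 3, 0, 10, 8, 2, 14, 11, 5, 13, 7]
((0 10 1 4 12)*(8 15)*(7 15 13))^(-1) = (0 12 4 1 10)(7 13 8 15) = [12, 10, 2, 3, 1, 5, 6, 13, 15, 9, 0, 11, 4, 8, 14, 7]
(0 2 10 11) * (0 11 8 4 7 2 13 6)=(0 13 6)(2 10 8 4 7)=[13, 1, 10, 3, 7, 5, 0, 2, 4, 9, 8, 11, 12, 6]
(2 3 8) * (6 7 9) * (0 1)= (0 1)(2 3 8)(6 7 9)= [1, 0, 3, 8, 4, 5, 7, 9, 2, 6]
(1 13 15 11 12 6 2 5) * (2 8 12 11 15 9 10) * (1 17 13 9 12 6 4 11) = (1 9 10 2 5 17 13 12 4 11)(6 8) = [0, 9, 5, 3, 11, 17, 8, 7, 6, 10, 2, 1, 4, 12, 14, 15, 16, 13]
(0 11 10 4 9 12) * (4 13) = (0 11 10 13 4 9 12) = [11, 1, 2, 3, 9, 5, 6, 7, 8, 12, 13, 10, 0, 4]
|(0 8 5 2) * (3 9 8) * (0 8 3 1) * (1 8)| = |(0 8 5 2 1)(3 9)| = 10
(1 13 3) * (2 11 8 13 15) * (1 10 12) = (1 15 2 11 8 13 3 10 12) = [0, 15, 11, 10, 4, 5, 6, 7, 13, 9, 12, 8, 1, 3, 14, 2]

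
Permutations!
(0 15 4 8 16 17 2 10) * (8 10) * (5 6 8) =[15, 1, 5, 3, 10, 6, 8, 7, 16, 9, 0, 11, 12, 13, 14, 4, 17, 2] =(0 15 4 10)(2 5 6 8 16 17)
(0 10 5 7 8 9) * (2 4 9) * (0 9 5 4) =(0 10 4 5 7 8 2) =[10, 1, 0, 3, 5, 7, 6, 8, 2, 9, 4]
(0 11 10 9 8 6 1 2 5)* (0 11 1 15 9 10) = (0 1 2 5 11)(6 15 9 8) = [1, 2, 5, 3, 4, 11, 15, 7, 6, 8, 10, 0, 12, 13, 14, 9]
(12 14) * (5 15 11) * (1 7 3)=(1 7 3)(5 15 11)(12 14)=[0, 7, 2, 1, 4, 15, 6, 3, 8, 9, 10, 5, 14, 13, 12, 11]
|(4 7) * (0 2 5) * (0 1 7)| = 6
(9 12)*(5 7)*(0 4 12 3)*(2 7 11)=(0 4 12 9 3)(2 7 5 11)=[4, 1, 7, 0, 12, 11, 6, 5, 8, 3, 10, 2, 9]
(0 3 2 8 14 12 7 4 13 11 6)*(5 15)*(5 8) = (0 3 2 5 15 8 14 12 7 4 13 11 6) = [3, 1, 5, 2, 13, 15, 0, 4, 14, 9, 10, 6, 7, 11, 12, 8]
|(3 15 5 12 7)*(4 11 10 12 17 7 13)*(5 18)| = |(3 15 18 5 17 7)(4 11 10 12 13)| = 30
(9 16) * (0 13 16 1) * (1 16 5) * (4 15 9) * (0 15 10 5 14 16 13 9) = (0 9 13 14 16 4 10 5 1 15) = [9, 15, 2, 3, 10, 1, 6, 7, 8, 13, 5, 11, 12, 14, 16, 0, 4]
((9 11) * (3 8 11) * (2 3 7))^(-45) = (2 11)(3 9)(7 8) = [0, 1, 11, 9, 4, 5, 6, 8, 7, 3, 10, 2]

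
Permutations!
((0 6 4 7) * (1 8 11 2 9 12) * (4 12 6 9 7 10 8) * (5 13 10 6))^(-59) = [10, 4, 5, 3, 6, 11, 12, 13, 0, 8, 7, 9, 1, 2] = (0 10 7 13 2 5 11 9 8)(1 4 6 12)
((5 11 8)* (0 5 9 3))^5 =(0 3 9 8 11 5) =[3, 1, 2, 9, 4, 0, 6, 7, 11, 8, 10, 5]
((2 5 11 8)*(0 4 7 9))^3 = (0 9 7 4)(2 8 11 5) = [9, 1, 8, 3, 0, 2, 6, 4, 11, 7, 10, 5]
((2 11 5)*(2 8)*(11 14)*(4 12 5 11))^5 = [0, 1, 8, 3, 14, 12, 6, 7, 5, 9, 10, 11, 4, 13, 2] = (2 8 5 12 4 14)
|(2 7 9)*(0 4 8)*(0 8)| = 6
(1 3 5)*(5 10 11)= [0, 3, 2, 10, 4, 1, 6, 7, 8, 9, 11, 5]= (1 3 10 11 5)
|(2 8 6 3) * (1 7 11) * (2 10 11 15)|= |(1 7 15 2 8 6 3 10 11)|= 9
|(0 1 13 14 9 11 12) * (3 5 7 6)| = |(0 1 13 14 9 11 12)(3 5 7 6)| = 28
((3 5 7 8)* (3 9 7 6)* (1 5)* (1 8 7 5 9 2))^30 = (1 5 3 2 9 6 8) = [0, 5, 9, 2, 4, 3, 8, 7, 1, 6]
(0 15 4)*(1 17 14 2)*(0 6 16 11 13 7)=(0 15 4 6 16 11 13 7)(1 17 14 2)=[15, 17, 1, 3, 6, 5, 16, 0, 8, 9, 10, 13, 12, 7, 2, 4, 11, 14]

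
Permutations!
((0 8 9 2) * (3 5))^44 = (9) = [0, 1, 2, 3, 4, 5, 6, 7, 8, 9]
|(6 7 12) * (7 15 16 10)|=6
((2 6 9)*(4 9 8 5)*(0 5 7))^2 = (0 4 2 8)(5 9 6 7) = [4, 1, 8, 3, 2, 9, 7, 5, 0, 6]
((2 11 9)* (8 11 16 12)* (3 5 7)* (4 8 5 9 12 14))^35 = [0, 1, 14, 2, 11, 3, 6, 9, 12, 16, 10, 5, 7, 13, 8, 15, 4] = (2 14 8 12 7 9 16 4 11 5 3)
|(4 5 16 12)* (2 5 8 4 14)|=|(2 5 16 12 14)(4 8)|=10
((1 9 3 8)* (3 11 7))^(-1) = (1 8 3 7 11 9) = [0, 8, 2, 7, 4, 5, 6, 11, 3, 1, 10, 9]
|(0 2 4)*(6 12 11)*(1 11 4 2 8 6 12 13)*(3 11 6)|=|(0 8 3 11 12 4)(1 6 13)|=6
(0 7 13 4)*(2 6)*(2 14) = [7, 1, 6, 3, 0, 5, 14, 13, 8, 9, 10, 11, 12, 4, 2] = (0 7 13 4)(2 6 14)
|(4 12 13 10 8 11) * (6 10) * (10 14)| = 8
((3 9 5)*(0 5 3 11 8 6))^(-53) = (0 11 6 5 8)(3 9) = [11, 1, 2, 9, 4, 8, 5, 7, 0, 3, 10, 6]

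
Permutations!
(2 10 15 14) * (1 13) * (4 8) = (1 13)(2 10 15 14)(4 8) = [0, 13, 10, 3, 8, 5, 6, 7, 4, 9, 15, 11, 12, 1, 2, 14]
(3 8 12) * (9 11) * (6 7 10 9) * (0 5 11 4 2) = (0 5 11 6 7 10 9 4 2)(3 8 12) = [5, 1, 0, 8, 2, 11, 7, 10, 12, 4, 9, 6, 3]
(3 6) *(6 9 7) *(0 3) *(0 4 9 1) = (0 3 1)(4 9 7 6) = [3, 0, 2, 1, 9, 5, 4, 6, 8, 7]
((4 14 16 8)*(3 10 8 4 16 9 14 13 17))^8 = [0, 1, 2, 10, 13, 5, 6, 7, 16, 9, 8, 11, 12, 17, 14, 15, 4, 3] = (3 10 8 16 4 13 17)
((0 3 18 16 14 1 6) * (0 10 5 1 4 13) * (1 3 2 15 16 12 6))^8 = (0 2 15 16 14 4 13)(3 12 10)(5 18 6) = [2, 1, 15, 12, 13, 18, 5, 7, 8, 9, 3, 11, 10, 0, 4, 16, 14, 17, 6]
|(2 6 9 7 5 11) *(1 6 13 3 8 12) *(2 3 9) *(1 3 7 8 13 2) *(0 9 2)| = 42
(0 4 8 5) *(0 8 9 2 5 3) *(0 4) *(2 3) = (2 5 8)(3 4 9) = [0, 1, 5, 4, 9, 8, 6, 7, 2, 3]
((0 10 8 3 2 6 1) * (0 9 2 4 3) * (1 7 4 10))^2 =(0 9 6 4 10)(1 2 7 3 8) =[9, 2, 7, 8, 10, 5, 4, 3, 1, 6, 0]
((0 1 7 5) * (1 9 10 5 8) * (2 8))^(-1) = (0 5 10 9)(1 8 2 7) = [5, 8, 7, 3, 4, 10, 6, 1, 2, 0, 9]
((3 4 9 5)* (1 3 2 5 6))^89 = [0, 6, 5, 1, 3, 2, 9, 7, 8, 4] = (1 6 9 4 3)(2 5)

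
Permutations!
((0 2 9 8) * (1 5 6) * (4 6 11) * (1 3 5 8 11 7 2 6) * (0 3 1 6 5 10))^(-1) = (0 10 3 8 1 6 4 11 9 2 7 5) = [10, 6, 7, 8, 11, 0, 4, 5, 1, 2, 3, 9]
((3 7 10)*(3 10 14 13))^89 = (3 7 14 13) = [0, 1, 2, 7, 4, 5, 6, 14, 8, 9, 10, 11, 12, 3, 13]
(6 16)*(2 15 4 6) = (2 15 4 6 16) = [0, 1, 15, 3, 6, 5, 16, 7, 8, 9, 10, 11, 12, 13, 14, 4, 2]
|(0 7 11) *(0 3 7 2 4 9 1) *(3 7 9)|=6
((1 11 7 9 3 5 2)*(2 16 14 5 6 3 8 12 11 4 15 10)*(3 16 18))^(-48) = (18)(1 15 2 4 10)(7 8 11 9 12) = [0, 15, 4, 3, 10, 5, 6, 8, 11, 12, 1, 9, 7, 13, 14, 2, 16, 17, 18]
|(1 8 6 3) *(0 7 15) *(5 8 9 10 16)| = |(0 7 15)(1 9 10 16 5 8 6 3)| = 24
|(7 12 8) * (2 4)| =6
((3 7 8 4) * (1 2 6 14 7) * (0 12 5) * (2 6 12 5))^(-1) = (0 5)(1 3 4 8 7 14 6)(2 12) = [5, 3, 12, 4, 8, 0, 1, 14, 7, 9, 10, 11, 2, 13, 6]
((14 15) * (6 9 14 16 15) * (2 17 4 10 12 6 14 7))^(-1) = (2 7 9 6 12 10 4 17)(15 16) = [0, 1, 7, 3, 17, 5, 12, 9, 8, 6, 4, 11, 10, 13, 14, 16, 15, 2]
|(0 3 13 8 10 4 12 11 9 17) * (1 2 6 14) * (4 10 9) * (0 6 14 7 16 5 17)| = |(0 3 13 8 9)(1 2 14)(4 12 11)(5 17 6 7 16)| = 15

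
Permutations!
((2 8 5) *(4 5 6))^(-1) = [0, 1, 5, 3, 6, 4, 8, 7, 2] = (2 5 4 6 8)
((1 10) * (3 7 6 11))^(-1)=[0, 10, 2, 11, 4, 5, 7, 3, 8, 9, 1, 6]=(1 10)(3 11 6 7)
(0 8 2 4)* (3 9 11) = (0 8 2 4)(3 9 11) = [8, 1, 4, 9, 0, 5, 6, 7, 2, 11, 10, 3]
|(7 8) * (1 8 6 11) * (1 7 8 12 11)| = 5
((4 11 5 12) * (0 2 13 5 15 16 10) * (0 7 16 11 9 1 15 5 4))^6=(16)(0 15 13 5 9)(1 2 11 4 12)=[15, 2, 11, 3, 12, 9, 6, 7, 8, 0, 10, 4, 1, 5, 14, 13, 16]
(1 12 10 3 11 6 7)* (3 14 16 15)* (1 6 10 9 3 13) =(1 12 9 3 11 10 14 16 15 13)(6 7) =[0, 12, 2, 11, 4, 5, 7, 6, 8, 3, 14, 10, 9, 1, 16, 13, 15]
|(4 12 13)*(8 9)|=6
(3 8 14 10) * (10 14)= [0, 1, 2, 8, 4, 5, 6, 7, 10, 9, 3, 11, 12, 13, 14]= (14)(3 8 10)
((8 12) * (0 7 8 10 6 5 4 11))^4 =(0 10 11 12 4 8 5 7 6) =[10, 1, 2, 3, 8, 7, 0, 6, 5, 9, 11, 12, 4]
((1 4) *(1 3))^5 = (1 3 4) = [0, 3, 2, 4, 1]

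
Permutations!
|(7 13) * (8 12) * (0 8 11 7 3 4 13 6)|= |(0 8 12 11 7 6)(3 4 13)|= 6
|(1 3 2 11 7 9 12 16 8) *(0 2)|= 10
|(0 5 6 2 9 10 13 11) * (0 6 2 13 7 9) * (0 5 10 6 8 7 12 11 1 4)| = 22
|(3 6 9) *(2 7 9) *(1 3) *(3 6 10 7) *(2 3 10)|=7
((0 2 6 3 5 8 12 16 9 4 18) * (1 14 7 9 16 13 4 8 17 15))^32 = (18) = [0, 1, 2, 3, 4, 5, 6, 7, 8, 9, 10, 11, 12, 13, 14, 15, 16, 17, 18]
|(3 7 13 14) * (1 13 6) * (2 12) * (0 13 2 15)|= 10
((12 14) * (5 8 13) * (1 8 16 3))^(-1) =[0, 3, 2, 16, 4, 13, 6, 7, 1, 9, 10, 11, 14, 8, 12, 15, 5] =(1 3 16 5 13 8)(12 14)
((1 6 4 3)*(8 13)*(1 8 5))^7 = (13) = [0, 1, 2, 3, 4, 5, 6, 7, 8, 9, 10, 11, 12, 13]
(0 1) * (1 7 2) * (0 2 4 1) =[7, 2, 0, 3, 1, 5, 6, 4] =(0 7 4 1 2)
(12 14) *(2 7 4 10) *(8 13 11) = (2 7 4 10)(8 13 11)(12 14) = [0, 1, 7, 3, 10, 5, 6, 4, 13, 9, 2, 8, 14, 11, 12]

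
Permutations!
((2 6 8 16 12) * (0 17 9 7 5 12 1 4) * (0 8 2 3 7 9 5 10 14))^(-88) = (17) = [0, 1, 2, 3, 4, 5, 6, 7, 8, 9, 10, 11, 12, 13, 14, 15, 16, 17]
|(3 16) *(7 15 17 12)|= 4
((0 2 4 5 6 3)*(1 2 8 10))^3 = (0 1 5)(2 6 8)(3 10 4) = [1, 5, 6, 10, 3, 0, 8, 7, 2, 9, 4]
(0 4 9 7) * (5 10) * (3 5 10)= (10)(0 4 9 7)(3 5)= [4, 1, 2, 5, 9, 3, 6, 0, 8, 7, 10]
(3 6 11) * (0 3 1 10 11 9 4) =[3, 10, 2, 6, 0, 5, 9, 7, 8, 4, 11, 1] =(0 3 6 9 4)(1 10 11)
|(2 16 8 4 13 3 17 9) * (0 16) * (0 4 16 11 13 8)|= |(0 11 13 3 17 9 2 4 8 16)|= 10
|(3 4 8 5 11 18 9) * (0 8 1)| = |(0 8 5 11 18 9 3 4 1)| = 9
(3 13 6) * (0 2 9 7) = (0 2 9 7)(3 13 6) = [2, 1, 9, 13, 4, 5, 3, 0, 8, 7, 10, 11, 12, 6]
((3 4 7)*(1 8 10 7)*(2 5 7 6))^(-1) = [0, 4, 6, 7, 3, 2, 10, 5, 1, 9, 8] = (1 4 3 7 5 2 6 10 8)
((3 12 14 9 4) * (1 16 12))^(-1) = [0, 3, 2, 4, 9, 5, 6, 7, 8, 14, 10, 11, 16, 13, 12, 15, 1] = (1 3 4 9 14 12 16)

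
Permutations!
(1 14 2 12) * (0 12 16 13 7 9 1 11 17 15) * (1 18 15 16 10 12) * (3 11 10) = (0 1 14 2 3 11 17 16 13 7 9 18 15)(10 12) = [1, 14, 3, 11, 4, 5, 6, 9, 8, 18, 12, 17, 10, 7, 2, 0, 13, 16, 15]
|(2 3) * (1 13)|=|(1 13)(2 3)|=2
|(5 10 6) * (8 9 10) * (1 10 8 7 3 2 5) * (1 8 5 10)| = 8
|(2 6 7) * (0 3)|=|(0 3)(2 6 7)|=6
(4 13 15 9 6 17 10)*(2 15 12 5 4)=(2 15 9 6 17 10)(4 13 12 5)=[0, 1, 15, 3, 13, 4, 17, 7, 8, 6, 2, 11, 5, 12, 14, 9, 16, 10]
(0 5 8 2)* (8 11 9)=(0 5 11 9 8 2)=[5, 1, 0, 3, 4, 11, 6, 7, 2, 8, 10, 9]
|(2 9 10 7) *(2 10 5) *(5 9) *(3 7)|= 6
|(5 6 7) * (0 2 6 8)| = 6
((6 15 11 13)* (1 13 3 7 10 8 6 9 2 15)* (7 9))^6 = (2 15 11 3 9) = [0, 1, 15, 9, 4, 5, 6, 7, 8, 2, 10, 3, 12, 13, 14, 11]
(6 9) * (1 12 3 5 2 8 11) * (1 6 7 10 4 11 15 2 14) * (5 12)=(1 5 14)(2 8 15)(3 12)(4 11 6 9 7 10)=[0, 5, 8, 12, 11, 14, 9, 10, 15, 7, 4, 6, 3, 13, 1, 2]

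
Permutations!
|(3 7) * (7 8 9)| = |(3 8 9 7)| = 4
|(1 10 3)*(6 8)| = 6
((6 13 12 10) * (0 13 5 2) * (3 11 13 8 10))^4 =[5, 1, 6, 3, 4, 10, 8, 7, 2, 9, 0, 11, 12, 13] =(13)(0 5 10)(2 6 8)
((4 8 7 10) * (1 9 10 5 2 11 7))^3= (1 4 9 8 10)(2 5 7 11)= [0, 4, 5, 3, 9, 7, 6, 11, 10, 8, 1, 2]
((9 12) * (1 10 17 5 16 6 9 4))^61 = (1 12 6 5 10 4 9 16 17) = [0, 12, 2, 3, 9, 10, 5, 7, 8, 16, 4, 11, 6, 13, 14, 15, 17, 1]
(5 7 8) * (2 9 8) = (2 9 8 5 7) = [0, 1, 9, 3, 4, 7, 6, 2, 5, 8]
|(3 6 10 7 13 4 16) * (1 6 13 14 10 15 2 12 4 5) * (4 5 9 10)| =|(1 6 15 2 12 5)(3 13 9 10 7 14 4 16)| =24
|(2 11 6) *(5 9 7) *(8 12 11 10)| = |(2 10 8 12 11 6)(5 9 7)| = 6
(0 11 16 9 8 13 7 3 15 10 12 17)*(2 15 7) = [11, 1, 15, 7, 4, 5, 6, 3, 13, 8, 12, 16, 17, 2, 14, 10, 9, 0] = (0 11 16 9 8 13 2 15 10 12 17)(3 7)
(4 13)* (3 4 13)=[0, 1, 2, 4, 3, 5, 6, 7, 8, 9, 10, 11, 12, 13]=(13)(3 4)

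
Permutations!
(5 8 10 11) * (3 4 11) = (3 4 11 5 8 10) = [0, 1, 2, 4, 11, 8, 6, 7, 10, 9, 3, 5]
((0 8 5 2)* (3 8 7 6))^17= (0 3 2 6 5 7 8)= [3, 1, 6, 2, 4, 7, 5, 8, 0]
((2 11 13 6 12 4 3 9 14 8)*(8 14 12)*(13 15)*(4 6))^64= (2 4 6 15 9)(3 8 13 12 11)= [0, 1, 4, 8, 6, 5, 15, 7, 13, 2, 10, 3, 11, 12, 14, 9]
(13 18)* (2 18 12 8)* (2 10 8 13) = (2 18)(8 10)(12 13) = [0, 1, 18, 3, 4, 5, 6, 7, 10, 9, 8, 11, 13, 12, 14, 15, 16, 17, 2]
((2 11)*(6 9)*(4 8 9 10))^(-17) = (2 11)(4 6 8 10 9) = [0, 1, 11, 3, 6, 5, 8, 7, 10, 4, 9, 2]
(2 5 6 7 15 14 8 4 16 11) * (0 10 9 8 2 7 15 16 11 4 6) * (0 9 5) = [10, 1, 0, 3, 11, 9, 15, 16, 6, 8, 5, 7, 12, 13, 2, 14, 4] = (0 10 5 9 8 6 15 14 2)(4 11 7 16)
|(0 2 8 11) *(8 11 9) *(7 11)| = |(0 2 7 11)(8 9)| = 4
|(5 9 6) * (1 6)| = |(1 6 5 9)| = 4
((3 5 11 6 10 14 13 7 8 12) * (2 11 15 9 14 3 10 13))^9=(2 5 8 11 15 12 6 9 10 13 14 3 7)=[0, 1, 5, 7, 4, 8, 9, 2, 11, 10, 13, 15, 6, 14, 3, 12]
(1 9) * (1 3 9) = (3 9) = [0, 1, 2, 9, 4, 5, 6, 7, 8, 3]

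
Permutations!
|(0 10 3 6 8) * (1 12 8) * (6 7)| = 8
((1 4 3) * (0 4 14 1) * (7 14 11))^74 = (0 3 4)(1 7)(11 14) = [3, 7, 2, 4, 0, 5, 6, 1, 8, 9, 10, 14, 12, 13, 11]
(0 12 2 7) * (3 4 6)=(0 12 2 7)(3 4 6)=[12, 1, 7, 4, 6, 5, 3, 0, 8, 9, 10, 11, 2]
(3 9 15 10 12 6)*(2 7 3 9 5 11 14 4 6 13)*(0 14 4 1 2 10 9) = (0 14 1 2 7 3 5 11 4 6)(9 15)(10 12 13) = [14, 2, 7, 5, 6, 11, 0, 3, 8, 15, 12, 4, 13, 10, 1, 9]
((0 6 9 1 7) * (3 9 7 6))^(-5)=(0 3 9 1 6 7)=[3, 6, 2, 9, 4, 5, 7, 0, 8, 1]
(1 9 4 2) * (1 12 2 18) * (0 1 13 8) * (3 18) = [1, 9, 12, 18, 3, 5, 6, 7, 0, 4, 10, 11, 2, 8, 14, 15, 16, 17, 13] = (0 1 9 4 3 18 13 8)(2 12)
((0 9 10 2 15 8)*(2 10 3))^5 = (0 8 15 2 3 9) = [8, 1, 3, 9, 4, 5, 6, 7, 15, 0, 10, 11, 12, 13, 14, 2]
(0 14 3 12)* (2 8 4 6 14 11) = (0 11 2 8 4 6 14 3 12) = [11, 1, 8, 12, 6, 5, 14, 7, 4, 9, 10, 2, 0, 13, 3]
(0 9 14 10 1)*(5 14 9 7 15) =(0 7 15 5 14 10 1) =[7, 0, 2, 3, 4, 14, 6, 15, 8, 9, 1, 11, 12, 13, 10, 5]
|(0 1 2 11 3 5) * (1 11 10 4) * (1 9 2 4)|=20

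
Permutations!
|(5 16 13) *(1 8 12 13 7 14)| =8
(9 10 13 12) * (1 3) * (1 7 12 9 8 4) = (1 3 7 12 8 4)(9 10 13) = [0, 3, 2, 7, 1, 5, 6, 12, 4, 10, 13, 11, 8, 9]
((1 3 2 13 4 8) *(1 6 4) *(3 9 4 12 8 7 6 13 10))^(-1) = (1 13 8 12 6 7 4 9)(2 3 10) = [0, 13, 3, 10, 9, 5, 7, 4, 12, 1, 2, 11, 6, 8]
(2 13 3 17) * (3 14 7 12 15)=(2 13 14 7 12 15 3 17)=[0, 1, 13, 17, 4, 5, 6, 12, 8, 9, 10, 11, 15, 14, 7, 3, 16, 2]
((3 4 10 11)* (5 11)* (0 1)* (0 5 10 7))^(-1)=(0 7 4 3 11 5 1)=[7, 0, 2, 11, 3, 1, 6, 4, 8, 9, 10, 5]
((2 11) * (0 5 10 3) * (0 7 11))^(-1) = (0 2 11 7 3 10 5) = [2, 1, 11, 10, 4, 0, 6, 3, 8, 9, 5, 7]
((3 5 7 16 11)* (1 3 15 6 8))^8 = (1 8 6 15 11 16 7 5 3) = [0, 8, 2, 1, 4, 3, 15, 5, 6, 9, 10, 16, 12, 13, 14, 11, 7]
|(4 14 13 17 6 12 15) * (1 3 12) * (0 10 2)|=9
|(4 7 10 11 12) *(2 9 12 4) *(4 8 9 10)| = 6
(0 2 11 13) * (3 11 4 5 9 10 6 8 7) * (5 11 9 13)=[2, 1, 4, 9, 11, 13, 8, 3, 7, 10, 6, 5, 12, 0]=(0 2 4 11 5 13)(3 9 10 6 8 7)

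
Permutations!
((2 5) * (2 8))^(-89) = (2 5 8) = [0, 1, 5, 3, 4, 8, 6, 7, 2]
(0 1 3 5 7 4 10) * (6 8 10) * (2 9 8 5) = (0 1 3 2 9 8 10)(4 6 5 7) = [1, 3, 9, 2, 6, 7, 5, 4, 10, 8, 0]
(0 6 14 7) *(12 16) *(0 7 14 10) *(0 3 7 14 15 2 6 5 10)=[5, 1, 6, 7, 4, 10, 0, 14, 8, 9, 3, 11, 16, 13, 15, 2, 12]=(0 5 10 3 7 14 15 2 6)(12 16)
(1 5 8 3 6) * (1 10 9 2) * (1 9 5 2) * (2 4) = (1 4 2 9)(3 6 10 5 8) = [0, 4, 9, 6, 2, 8, 10, 7, 3, 1, 5]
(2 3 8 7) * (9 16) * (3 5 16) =(2 5 16 9 3 8 7) =[0, 1, 5, 8, 4, 16, 6, 2, 7, 3, 10, 11, 12, 13, 14, 15, 9]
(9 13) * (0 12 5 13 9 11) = [12, 1, 2, 3, 4, 13, 6, 7, 8, 9, 10, 0, 5, 11] = (0 12 5 13 11)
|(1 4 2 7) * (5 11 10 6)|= |(1 4 2 7)(5 11 10 6)|= 4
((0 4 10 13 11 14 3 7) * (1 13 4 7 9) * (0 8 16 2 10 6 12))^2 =(0 8 2 4 12 7 16 10 6)(1 11 3)(9 13 14) =[8, 11, 4, 1, 12, 5, 0, 16, 2, 13, 6, 3, 7, 14, 9, 15, 10]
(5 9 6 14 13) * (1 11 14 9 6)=(1 11 14 13 5 6 9)=[0, 11, 2, 3, 4, 6, 9, 7, 8, 1, 10, 14, 12, 5, 13]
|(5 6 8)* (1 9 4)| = |(1 9 4)(5 6 8)| = 3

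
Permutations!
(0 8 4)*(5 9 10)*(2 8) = [2, 1, 8, 3, 0, 9, 6, 7, 4, 10, 5] = (0 2 8 4)(5 9 10)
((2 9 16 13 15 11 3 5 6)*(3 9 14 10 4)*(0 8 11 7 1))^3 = (0 9 15)(1 11 13)(2 4 6 10 5 14 3)(7 8 16) = [9, 11, 4, 2, 6, 14, 10, 8, 16, 15, 5, 13, 12, 1, 3, 0, 7]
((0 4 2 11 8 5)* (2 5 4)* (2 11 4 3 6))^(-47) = [11, 1, 4, 6, 5, 0, 2, 7, 3, 9, 10, 8] = (0 11 8 3 6 2 4 5)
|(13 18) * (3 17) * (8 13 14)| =|(3 17)(8 13 18 14)| =4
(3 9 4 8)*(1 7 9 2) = (1 7 9 4 8 3 2) = [0, 7, 1, 2, 8, 5, 6, 9, 3, 4]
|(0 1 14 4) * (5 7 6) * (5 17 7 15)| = 12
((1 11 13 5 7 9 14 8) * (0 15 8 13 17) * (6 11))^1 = (0 15 8 1 6 11 17)(5 7 9 14 13) = [15, 6, 2, 3, 4, 7, 11, 9, 1, 14, 10, 17, 12, 5, 13, 8, 16, 0]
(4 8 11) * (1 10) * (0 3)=(0 3)(1 10)(4 8 11)=[3, 10, 2, 0, 8, 5, 6, 7, 11, 9, 1, 4]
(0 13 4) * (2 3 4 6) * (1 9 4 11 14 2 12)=(0 13 6 12 1 9 4)(2 3 11 14)=[13, 9, 3, 11, 0, 5, 12, 7, 8, 4, 10, 14, 1, 6, 2]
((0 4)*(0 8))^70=(0 4 8)=[4, 1, 2, 3, 8, 5, 6, 7, 0]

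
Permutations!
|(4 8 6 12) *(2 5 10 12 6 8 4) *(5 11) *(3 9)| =|(2 11 5 10 12)(3 9)| =10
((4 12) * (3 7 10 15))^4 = (15) = [0, 1, 2, 3, 4, 5, 6, 7, 8, 9, 10, 11, 12, 13, 14, 15]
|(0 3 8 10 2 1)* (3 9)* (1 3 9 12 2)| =7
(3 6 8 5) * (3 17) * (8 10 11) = (3 6 10 11 8 5 17) = [0, 1, 2, 6, 4, 17, 10, 7, 5, 9, 11, 8, 12, 13, 14, 15, 16, 3]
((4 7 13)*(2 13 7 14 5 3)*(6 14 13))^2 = (2 14 3 6 5) = [0, 1, 14, 6, 4, 2, 5, 7, 8, 9, 10, 11, 12, 13, 3]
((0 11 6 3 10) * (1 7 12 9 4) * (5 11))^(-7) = (0 10 3 6 11 5)(1 9 7 4 12) = [10, 9, 2, 6, 12, 0, 11, 4, 8, 7, 3, 5, 1]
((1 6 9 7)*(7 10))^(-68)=(1 9 7 6 10)=[0, 9, 2, 3, 4, 5, 10, 6, 8, 7, 1]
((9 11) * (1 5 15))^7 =(1 5 15)(9 11) =[0, 5, 2, 3, 4, 15, 6, 7, 8, 11, 10, 9, 12, 13, 14, 1]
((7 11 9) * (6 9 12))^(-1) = (6 12 11 7 9) = [0, 1, 2, 3, 4, 5, 12, 9, 8, 6, 10, 7, 11]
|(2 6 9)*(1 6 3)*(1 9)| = 6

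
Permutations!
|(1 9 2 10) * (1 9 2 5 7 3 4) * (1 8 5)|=20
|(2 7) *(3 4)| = |(2 7)(3 4)| = 2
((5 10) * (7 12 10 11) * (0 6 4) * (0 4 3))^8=(0 3 6)(5 12 11 10 7)=[3, 1, 2, 6, 4, 12, 0, 5, 8, 9, 7, 10, 11]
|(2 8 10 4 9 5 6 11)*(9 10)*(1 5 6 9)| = |(1 5 9 6 11 2 8)(4 10)| = 14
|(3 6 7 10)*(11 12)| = |(3 6 7 10)(11 12)| = 4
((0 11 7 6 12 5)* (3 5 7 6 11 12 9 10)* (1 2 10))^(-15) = (0 2 11 5 1 7 3 9 12 10 6) = [2, 7, 11, 9, 4, 1, 0, 3, 8, 12, 6, 5, 10]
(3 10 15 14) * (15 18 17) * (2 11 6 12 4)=(2 11 6 12 4)(3 10 18 17 15 14)=[0, 1, 11, 10, 2, 5, 12, 7, 8, 9, 18, 6, 4, 13, 3, 14, 16, 15, 17]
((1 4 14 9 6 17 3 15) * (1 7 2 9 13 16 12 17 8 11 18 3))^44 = (1 14 16 17 4 13 12)(2 7 15 3 18 11 8 6 9) = [0, 14, 7, 18, 13, 5, 9, 15, 6, 2, 10, 8, 1, 12, 16, 3, 17, 4, 11]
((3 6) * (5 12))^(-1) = [0, 1, 2, 6, 4, 12, 3, 7, 8, 9, 10, 11, 5] = (3 6)(5 12)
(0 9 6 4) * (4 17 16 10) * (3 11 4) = (0 9 6 17 16 10 3 11 4) = [9, 1, 2, 11, 0, 5, 17, 7, 8, 6, 3, 4, 12, 13, 14, 15, 10, 16]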